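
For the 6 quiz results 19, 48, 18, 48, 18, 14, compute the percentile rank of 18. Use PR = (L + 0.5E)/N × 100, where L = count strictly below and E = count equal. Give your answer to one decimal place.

N = 6.
Strictly below 18: 1. Equal to 18: 2.
PR = (1 + 0.5·2)/6 × 100 = 33.3

33.3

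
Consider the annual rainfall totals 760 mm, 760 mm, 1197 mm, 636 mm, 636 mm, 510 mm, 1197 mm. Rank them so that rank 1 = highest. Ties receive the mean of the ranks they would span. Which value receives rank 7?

510

Sorted (descending): 1197, 1197, 760, 760, 636, 636, 510
The 2 values of 1197 occupy positions 1–2 → average rank (1+2)/2 = 1.5.
The 2 values of 760 occupy positions 3–4 → average rank (3+4)/2 = 3.5.
The 2 values of 636 occupy positions 5–6 → average rank (5+6)/2 = 5.5.
Rank 7 → value 510.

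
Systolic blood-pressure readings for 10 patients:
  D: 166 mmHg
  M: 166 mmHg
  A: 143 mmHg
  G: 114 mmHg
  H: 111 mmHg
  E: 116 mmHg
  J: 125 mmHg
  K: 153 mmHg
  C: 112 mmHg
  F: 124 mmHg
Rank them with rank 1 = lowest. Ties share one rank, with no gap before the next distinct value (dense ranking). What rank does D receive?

9

Sorted (ascending): 111, 112, 114, 116, 124, 125, 143, 153, 166, 166
The 2 values of 166 share dense rank 9.
Remaining distinct values take the next consecutive integers.
D has value 166 mmHg → rank 9.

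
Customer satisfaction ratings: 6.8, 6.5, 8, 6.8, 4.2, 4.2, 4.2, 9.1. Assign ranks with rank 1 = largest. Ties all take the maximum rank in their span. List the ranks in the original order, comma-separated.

4, 5, 2, 4, 8, 8, 8, 1

Sorted (descending): 9.1, 8, 6.8, 6.8, 6.5, 4.2, 4.2, 4.2
The 2 values of 6.8 occupy positions 3–4 → each gets rank 4.
The 3 values of 4.2 occupy positions 6–8 → each gets rank 8.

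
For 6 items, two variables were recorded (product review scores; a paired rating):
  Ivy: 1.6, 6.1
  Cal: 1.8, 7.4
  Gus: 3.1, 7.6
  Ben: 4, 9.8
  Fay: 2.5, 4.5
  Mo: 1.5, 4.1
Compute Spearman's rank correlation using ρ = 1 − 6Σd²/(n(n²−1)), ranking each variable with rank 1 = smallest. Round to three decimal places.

Ranks of variable 1: 2, 3, 5, 6, 4, 1
Ranks of variable 2: 3, 4, 5, 6, 2, 1
d = r₁ − r₂: -1, -1, 0, 0, 2, 0
d²: 1, 1, 0, 0, 4, 0; Σd² = 6
ρ = 1 − 6·6/(6·35) = 1 − 36/210 = 0.829

0.829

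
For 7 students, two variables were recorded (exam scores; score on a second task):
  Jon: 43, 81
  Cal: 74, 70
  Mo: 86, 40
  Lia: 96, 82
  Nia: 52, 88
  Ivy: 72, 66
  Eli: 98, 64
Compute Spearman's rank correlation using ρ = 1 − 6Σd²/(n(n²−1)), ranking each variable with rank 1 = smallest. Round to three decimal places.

-0.464

Ranks of variable 1: 1, 4, 5, 6, 2, 3, 7
Ranks of variable 2: 5, 4, 1, 6, 7, 3, 2
d = r₁ − r₂: -4, 0, 4, 0, -5, 0, 5
d²: 16, 0, 16, 0, 25, 0, 25; Σd² = 82
ρ = 1 − 6·82/(7·48) = 1 − 492/336 = -0.464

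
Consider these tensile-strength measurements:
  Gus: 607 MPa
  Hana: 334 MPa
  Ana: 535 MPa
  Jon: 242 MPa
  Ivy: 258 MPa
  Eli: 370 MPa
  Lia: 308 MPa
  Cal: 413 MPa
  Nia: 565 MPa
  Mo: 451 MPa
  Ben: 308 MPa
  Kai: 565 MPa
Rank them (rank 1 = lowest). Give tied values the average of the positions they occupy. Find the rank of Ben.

3.5

Sorted (ascending): 242, 258, 308, 308, 334, 370, 413, 451, 535, 565, 565, 607
The 2 values of 308 occupy positions 3–4 → average rank (3+4)/2 = 3.5.
The 2 values of 565 occupy positions 10–11 → average rank (10+11)/2 = 10.5.
Ben has value 308 MPa → rank 3.5.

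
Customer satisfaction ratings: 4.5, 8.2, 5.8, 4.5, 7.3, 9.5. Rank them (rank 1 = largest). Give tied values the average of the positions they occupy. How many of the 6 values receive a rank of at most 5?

Sorted (descending): 9.5, 8.2, 7.3, 5.8, 4.5, 4.5
The 2 values of 4.5 occupy positions 5–6 → average rank (5+6)/2 = 5.5.
Ranks ≤ 5: {1, 2, 3, 4} → 4 values.

4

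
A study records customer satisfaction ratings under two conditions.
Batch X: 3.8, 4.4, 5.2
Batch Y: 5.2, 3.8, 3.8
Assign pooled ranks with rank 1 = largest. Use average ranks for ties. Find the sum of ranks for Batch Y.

Sorted (descending): 5.2, 5.2, 4.4, 3.8, 3.8, 3.8
The 2 values of 5.2 occupy positions 1–2 → average rank (1+2)/2 = 1.5.
The 3 values of 3.8 occupy positions 4–6 → average rank 5.
Batch Y values → pooled ranks: 5.2→1.5, 3.8→5, 3.8→5
Rank sum = 1.5 + 5 + 5 = 11.5

11.5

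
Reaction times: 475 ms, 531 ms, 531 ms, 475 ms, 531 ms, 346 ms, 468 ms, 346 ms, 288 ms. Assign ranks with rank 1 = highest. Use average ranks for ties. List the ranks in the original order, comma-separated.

Sorted (descending): 531, 531, 531, 475, 475, 468, 346, 346, 288
The 3 values of 531 occupy positions 1–3 → average rank 2.
The 2 values of 475 occupy positions 4–5 → average rank (4+5)/2 = 4.5.
The 2 values of 346 occupy positions 7–8 → average rank (7+8)/2 = 7.5.

4.5, 2, 2, 4.5, 2, 7.5, 6, 7.5, 9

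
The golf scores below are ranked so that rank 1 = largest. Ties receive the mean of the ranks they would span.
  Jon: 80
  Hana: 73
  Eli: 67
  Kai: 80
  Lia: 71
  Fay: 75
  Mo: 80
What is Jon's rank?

2

Sorted (descending): 80, 80, 80, 75, 73, 71, 67
The 3 values of 80 occupy positions 1–3 → average rank 2.
Jon has value 80 → rank 2.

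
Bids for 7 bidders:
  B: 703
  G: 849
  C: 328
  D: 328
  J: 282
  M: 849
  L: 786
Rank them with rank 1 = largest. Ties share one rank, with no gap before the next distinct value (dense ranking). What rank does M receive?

1

Sorted (descending): 849, 849, 786, 703, 328, 328, 282
The 2 values of 849 share dense rank 1.
The 2 values of 328 share dense rank 4.
Remaining distinct values take the next consecutive integers.
M has value 849 → rank 1.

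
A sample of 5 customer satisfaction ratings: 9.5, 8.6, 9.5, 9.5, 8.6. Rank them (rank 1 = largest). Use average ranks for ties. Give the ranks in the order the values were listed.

Sorted (descending): 9.5, 9.5, 9.5, 8.6, 8.6
The 3 values of 9.5 occupy positions 1–3 → average rank 2.
The 2 values of 8.6 occupy positions 4–5 → average rank (4+5)/2 = 4.5.

2, 4.5, 2, 2, 4.5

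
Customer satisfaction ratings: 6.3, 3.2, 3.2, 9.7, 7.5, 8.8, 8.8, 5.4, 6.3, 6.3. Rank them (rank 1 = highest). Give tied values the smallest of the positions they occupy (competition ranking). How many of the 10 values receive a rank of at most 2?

Sorted (descending): 9.7, 8.8, 8.8, 7.5, 6.3, 6.3, 6.3, 5.4, 3.2, 3.2
The 2 values of 8.8 occupy positions 2–3 → each gets rank 2.
The 3 values of 6.3 occupy positions 5–7 → each gets rank 5.
The 2 values of 3.2 occupy positions 9–10 → each gets rank 9.
Ranks ≤ 2: {1, 2, 2} → 3 values.

3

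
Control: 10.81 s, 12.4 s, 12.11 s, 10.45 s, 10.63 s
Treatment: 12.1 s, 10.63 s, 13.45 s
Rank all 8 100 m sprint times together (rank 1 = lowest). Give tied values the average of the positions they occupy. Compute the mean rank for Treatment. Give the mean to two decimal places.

Sorted (ascending): 10.45, 10.63, 10.63, 10.81, 12.1, 12.11, 12.4, 13.45
The 2 values of 10.63 occupy positions 2–3 → average rank (2+3)/2 = 2.5.
Treatment values → pooled ranks: 12.1→5, 10.63→2.5, 13.45→8
Mean rank = (5 + 2.5 + 8) / 3 = 5.17

5.17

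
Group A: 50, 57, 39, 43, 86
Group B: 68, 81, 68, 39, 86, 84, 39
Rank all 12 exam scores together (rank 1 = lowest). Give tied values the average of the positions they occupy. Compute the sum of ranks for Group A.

Sorted (ascending): 39, 39, 39, 43, 50, 57, 68, 68, 81, 84, 86, 86
The 3 values of 39 occupy positions 1–3 → average rank 2.
The 2 values of 68 occupy positions 7–8 → average rank (7+8)/2 = 7.5.
The 2 values of 86 occupy positions 11–12 → average rank (11+12)/2 = 11.5.
Group A values → pooled ranks: 50→5, 57→6, 39→2, 43→4, 86→11.5
Rank sum = 5 + 6 + 2 + 4 + 11.5 = 28.5

28.5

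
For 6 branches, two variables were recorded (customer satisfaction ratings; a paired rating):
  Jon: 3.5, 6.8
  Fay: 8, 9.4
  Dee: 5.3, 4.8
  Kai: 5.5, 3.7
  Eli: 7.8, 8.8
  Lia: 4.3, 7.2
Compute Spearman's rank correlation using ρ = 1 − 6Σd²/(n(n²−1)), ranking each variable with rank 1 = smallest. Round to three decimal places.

Ranks of variable 1: 1, 6, 3, 4, 5, 2
Ranks of variable 2: 3, 6, 2, 1, 5, 4
d = r₁ − r₂: -2, 0, 1, 3, 0, -2
d²: 4, 0, 1, 9, 0, 4; Σd² = 18
ρ = 1 − 6·18/(6·35) = 1 − 108/210 = 0.486

0.486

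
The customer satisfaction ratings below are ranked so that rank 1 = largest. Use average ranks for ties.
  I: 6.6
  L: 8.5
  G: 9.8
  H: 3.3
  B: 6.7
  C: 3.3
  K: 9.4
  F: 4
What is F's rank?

Sorted (descending): 9.8, 9.4, 8.5, 6.7, 6.6, 4, 3.3, 3.3
The 2 values of 3.3 occupy positions 7–8 → average rank (7+8)/2 = 7.5.
F has value 4 → rank 6.

6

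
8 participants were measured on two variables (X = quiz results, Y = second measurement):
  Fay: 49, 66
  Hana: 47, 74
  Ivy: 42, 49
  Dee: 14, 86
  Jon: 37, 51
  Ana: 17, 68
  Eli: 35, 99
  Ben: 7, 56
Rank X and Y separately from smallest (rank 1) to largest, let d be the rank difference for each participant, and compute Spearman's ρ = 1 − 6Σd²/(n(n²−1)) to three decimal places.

Ranks of variable 1: 8, 7, 6, 2, 5, 3, 4, 1
Ranks of variable 2: 4, 6, 1, 7, 2, 5, 8, 3
d = r₁ − r₂: 4, 1, 5, -5, 3, -2, -4, -2
d²: 16, 1, 25, 25, 9, 4, 16, 4; Σd² = 100
ρ = 1 − 6·100/(8·63) = 1 − 600/504 = -0.190

-0.190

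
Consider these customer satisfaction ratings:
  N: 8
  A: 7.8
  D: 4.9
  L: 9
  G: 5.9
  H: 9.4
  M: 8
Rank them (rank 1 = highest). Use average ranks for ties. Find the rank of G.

Sorted (descending): 9.4, 9, 8, 8, 7.8, 5.9, 4.9
The 2 values of 8 occupy positions 3–4 → average rank (3+4)/2 = 3.5.
G has value 5.9 → rank 6.

6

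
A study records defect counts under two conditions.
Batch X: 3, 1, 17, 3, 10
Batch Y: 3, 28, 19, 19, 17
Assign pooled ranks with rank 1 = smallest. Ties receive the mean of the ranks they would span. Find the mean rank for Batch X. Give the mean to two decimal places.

Sorted (ascending): 1, 3, 3, 3, 10, 17, 17, 19, 19, 28
The 3 values of 3 occupy positions 2–4 → average rank 3.
The 2 values of 17 occupy positions 6–7 → average rank (6+7)/2 = 6.5.
The 2 values of 19 occupy positions 8–9 → average rank (8+9)/2 = 8.5.
Batch X values → pooled ranks: 3→3, 1→1, 17→6.5, 3→3, 10→5
Mean rank = (3 + 1 + 6.5 + 3 + 5) / 5 = 3.70

3.70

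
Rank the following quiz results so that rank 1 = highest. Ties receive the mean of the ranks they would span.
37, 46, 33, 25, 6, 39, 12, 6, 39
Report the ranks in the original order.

4, 1, 5, 6, 8.5, 2.5, 7, 8.5, 2.5

Sorted (descending): 46, 39, 39, 37, 33, 25, 12, 6, 6
The 2 values of 39 occupy positions 2–3 → average rank (2+3)/2 = 2.5.
The 2 values of 6 occupy positions 8–9 → average rank (8+9)/2 = 8.5.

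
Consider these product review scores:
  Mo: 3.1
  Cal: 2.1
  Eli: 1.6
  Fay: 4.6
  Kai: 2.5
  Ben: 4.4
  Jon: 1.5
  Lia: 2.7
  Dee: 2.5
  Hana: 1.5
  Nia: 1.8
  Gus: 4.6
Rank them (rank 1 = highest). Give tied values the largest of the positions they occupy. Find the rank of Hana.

12

Sorted (descending): 4.6, 4.6, 4.4, 3.1, 2.7, 2.5, 2.5, 2.1, 1.8, 1.6, 1.5, 1.5
The 2 values of 4.6 occupy positions 1–2 → each gets rank 2.
The 2 values of 2.5 occupy positions 6–7 → each gets rank 7.
The 2 values of 1.5 occupy positions 11–12 → each gets rank 12.
Hana has value 1.5 → rank 12.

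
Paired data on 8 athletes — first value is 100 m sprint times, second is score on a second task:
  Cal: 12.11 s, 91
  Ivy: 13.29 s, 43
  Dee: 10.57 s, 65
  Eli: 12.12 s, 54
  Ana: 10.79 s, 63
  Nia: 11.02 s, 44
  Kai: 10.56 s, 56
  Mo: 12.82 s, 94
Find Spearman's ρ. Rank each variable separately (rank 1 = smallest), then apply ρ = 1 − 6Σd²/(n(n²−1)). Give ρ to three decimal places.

-0.143

Ranks of variable 1: 5, 8, 2, 6, 3, 4, 1, 7
Ranks of variable 2: 7, 1, 6, 3, 5, 2, 4, 8
d = r₁ − r₂: -2, 7, -4, 3, -2, 2, -3, -1
d²: 4, 49, 16, 9, 4, 4, 9, 1; Σd² = 96
ρ = 1 − 6·96/(8·63) = 1 − 576/504 = -0.143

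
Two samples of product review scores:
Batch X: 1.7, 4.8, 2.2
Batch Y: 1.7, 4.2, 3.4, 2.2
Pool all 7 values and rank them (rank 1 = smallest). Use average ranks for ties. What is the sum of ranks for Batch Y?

16

Sorted (ascending): 1.7, 1.7, 2.2, 2.2, 3.4, 4.2, 4.8
The 2 values of 1.7 occupy positions 1–2 → average rank (1+2)/2 = 1.5.
The 2 values of 2.2 occupy positions 3–4 → average rank (3+4)/2 = 3.5.
Batch Y values → pooled ranks: 1.7→1.5, 4.2→6, 3.4→5, 2.2→3.5
Rank sum = 1.5 + 6 + 5 + 3.5 = 16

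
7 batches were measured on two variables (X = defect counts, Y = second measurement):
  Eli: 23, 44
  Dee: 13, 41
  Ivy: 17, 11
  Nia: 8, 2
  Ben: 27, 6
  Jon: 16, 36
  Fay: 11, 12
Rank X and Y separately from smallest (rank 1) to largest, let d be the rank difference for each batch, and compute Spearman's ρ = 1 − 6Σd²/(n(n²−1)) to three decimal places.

0.214

Ranks of variable 1: 6, 3, 5, 1, 7, 4, 2
Ranks of variable 2: 7, 6, 3, 1, 2, 5, 4
d = r₁ − r₂: -1, -3, 2, 0, 5, -1, -2
d²: 1, 9, 4, 0, 25, 1, 4; Σd² = 44
ρ = 1 − 6·44/(7·48) = 1 − 264/336 = 0.214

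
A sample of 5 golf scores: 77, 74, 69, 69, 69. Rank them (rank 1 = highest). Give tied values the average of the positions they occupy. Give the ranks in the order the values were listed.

Sorted (descending): 77, 74, 69, 69, 69
The 3 values of 69 occupy positions 3–5 → average rank 4.

1, 2, 4, 4, 4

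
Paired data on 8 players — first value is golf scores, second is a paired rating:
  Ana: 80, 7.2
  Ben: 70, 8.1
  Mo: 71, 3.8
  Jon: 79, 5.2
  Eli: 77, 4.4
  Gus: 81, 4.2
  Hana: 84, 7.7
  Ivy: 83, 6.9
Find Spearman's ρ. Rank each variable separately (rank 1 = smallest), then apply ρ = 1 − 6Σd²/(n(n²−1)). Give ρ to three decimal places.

0.143

Ranks of variable 1: 5, 1, 2, 4, 3, 6, 8, 7
Ranks of variable 2: 6, 8, 1, 4, 3, 2, 7, 5
d = r₁ − r₂: -1, -7, 1, 0, 0, 4, 1, 2
d²: 1, 49, 1, 0, 0, 16, 1, 4; Σd² = 72
ρ = 1 − 6·72/(8·63) = 1 − 432/504 = 0.143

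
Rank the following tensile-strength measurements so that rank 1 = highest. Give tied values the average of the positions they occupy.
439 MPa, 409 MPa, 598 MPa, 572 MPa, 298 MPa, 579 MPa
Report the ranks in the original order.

Sorted (descending): 598, 579, 572, 439, 409, 298
No ties — each value takes its position as its rank.

4, 5, 1, 3, 6, 2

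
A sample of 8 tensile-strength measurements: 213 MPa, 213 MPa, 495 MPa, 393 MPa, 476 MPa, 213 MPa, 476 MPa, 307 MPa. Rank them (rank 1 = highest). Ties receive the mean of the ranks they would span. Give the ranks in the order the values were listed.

7, 7, 1, 4, 2.5, 7, 2.5, 5

Sorted (descending): 495, 476, 476, 393, 307, 213, 213, 213
The 2 values of 476 occupy positions 2–3 → average rank (2+3)/2 = 2.5.
The 3 values of 213 occupy positions 6–8 → average rank 7.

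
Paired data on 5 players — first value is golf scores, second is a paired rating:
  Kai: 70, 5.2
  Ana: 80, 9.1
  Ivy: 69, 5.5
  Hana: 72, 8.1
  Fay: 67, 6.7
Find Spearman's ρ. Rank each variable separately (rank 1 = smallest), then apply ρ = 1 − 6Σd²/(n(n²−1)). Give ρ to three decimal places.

Ranks of variable 1: 3, 5, 2, 4, 1
Ranks of variable 2: 1, 5, 2, 4, 3
d = r₁ − r₂: 2, 0, 0, 0, -2
d²: 4, 0, 0, 0, 4; Σd² = 8
ρ = 1 − 6·8/(5·24) = 1 − 48/120 = 0.600

0.600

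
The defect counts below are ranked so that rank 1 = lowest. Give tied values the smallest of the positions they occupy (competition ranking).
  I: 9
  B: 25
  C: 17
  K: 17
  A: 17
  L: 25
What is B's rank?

5

Sorted (ascending): 9, 17, 17, 17, 25, 25
The 3 values of 17 occupy positions 2–4 → each gets rank 2.
The 2 values of 25 occupy positions 5–6 → each gets rank 5.
B has value 25 → rank 5.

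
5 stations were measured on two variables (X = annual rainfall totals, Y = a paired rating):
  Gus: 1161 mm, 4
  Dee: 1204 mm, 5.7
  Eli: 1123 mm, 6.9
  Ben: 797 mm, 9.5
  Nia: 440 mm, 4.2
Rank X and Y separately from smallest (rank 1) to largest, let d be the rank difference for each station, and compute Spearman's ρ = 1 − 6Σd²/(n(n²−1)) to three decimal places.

-0.200

Ranks of variable 1: 4, 5, 3, 2, 1
Ranks of variable 2: 1, 3, 4, 5, 2
d = r₁ − r₂: 3, 2, -1, -3, -1
d²: 9, 4, 1, 9, 1; Σd² = 24
ρ = 1 − 6·24/(5·24) = 1 − 144/120 = -0.200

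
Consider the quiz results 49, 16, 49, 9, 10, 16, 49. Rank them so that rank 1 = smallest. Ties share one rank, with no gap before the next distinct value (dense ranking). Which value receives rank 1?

Sorted (ascending): 9, 10, 16, 16, 49, 49, 49
The 2 values of 16 share dense rank 3.
The 3 values of 49 share dense rank 4.
Remaining distinct values take the next consecutive integers.
Rank 1 → value 9.

9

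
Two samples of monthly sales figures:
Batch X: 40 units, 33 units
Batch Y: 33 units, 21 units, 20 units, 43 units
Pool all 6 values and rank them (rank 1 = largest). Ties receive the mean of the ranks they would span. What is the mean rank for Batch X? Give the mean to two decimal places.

2.75

Sorted (descending): 43, 40, 33, 33, 21, 20
The 2 values of 33 occupy positions 3–4 → average rank (3+4)/2 = 3.5.
Batch X values → pooled ranks: 40→2, 33→3.5
Mean rank = (2 + 3.5) / 2 = 2.75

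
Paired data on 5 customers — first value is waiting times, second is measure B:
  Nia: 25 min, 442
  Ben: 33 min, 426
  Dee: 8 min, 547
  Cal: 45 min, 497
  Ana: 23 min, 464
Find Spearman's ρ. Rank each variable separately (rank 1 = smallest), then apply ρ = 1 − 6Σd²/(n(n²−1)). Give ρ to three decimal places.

-0.400

Ranks of variable 1: 3, 4, 1, 5, 2
Ranks of variable 2: 2, 1, 5, 4, 3
d = r₁ − r₂: 1, 3, -4, 1, -1
d²: 1, 9, 16, 1, 1; Σd² = 28
ρ = 1 − 6·28/(5·24) = 1 − 168/120 = -0.400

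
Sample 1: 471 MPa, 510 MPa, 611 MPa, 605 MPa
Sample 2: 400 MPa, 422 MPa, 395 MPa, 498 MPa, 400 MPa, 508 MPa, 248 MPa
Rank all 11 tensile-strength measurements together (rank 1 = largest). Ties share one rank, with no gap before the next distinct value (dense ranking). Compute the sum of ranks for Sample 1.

Sorted (descending): 611, 605, 510, 508, 498, 471, 422, 400, 400, 395, 248
The 2 values of 400 share dense rank 8.
Remaining distinct values take the next consecutive integers.
Sample 1 values → pooled ranks: 471→6, 510→3, 611→1, 605→2
Rank sum = 6 + 3 + 1 + 2 = 12

12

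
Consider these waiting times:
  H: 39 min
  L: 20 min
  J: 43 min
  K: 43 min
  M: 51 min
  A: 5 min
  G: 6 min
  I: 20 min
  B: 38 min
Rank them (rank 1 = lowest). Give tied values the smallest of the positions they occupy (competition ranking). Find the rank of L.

3

Sorted (ascending): 5, 6, 20, 20, 38, 39, 43, 43, 51
The 2 values of 20 occupy positions 3–4 → each gets rank 3.
The 2 values of 43 occupy positions 7–8 → each gets rank 7.
L has value 20 min → rank 3.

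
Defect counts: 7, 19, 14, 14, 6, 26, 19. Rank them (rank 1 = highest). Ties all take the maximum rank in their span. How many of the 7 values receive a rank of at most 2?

1

Sorted (descending): 26, 19, 19, 14, 14, 7, 6
The 2 values of 19 occupy positions 2–3 → each gets rank 3.
The 2 values of 14 occupy positions 4–5 → each gets rank 5.
Ranks ≤ 2: {1} → 1 value.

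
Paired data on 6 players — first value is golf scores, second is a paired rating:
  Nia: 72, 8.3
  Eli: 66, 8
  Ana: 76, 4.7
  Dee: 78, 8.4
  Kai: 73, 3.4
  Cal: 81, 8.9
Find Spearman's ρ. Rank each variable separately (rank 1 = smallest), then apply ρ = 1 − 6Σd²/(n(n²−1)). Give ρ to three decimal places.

0.543

Ranks of variable 1: 2, 1, 4, 5, 3, 6
Ranks of variable 2: 4, 3, 2, 5, 1, 6
d = r₁ − r₂: -2, -2, 2, 0, 2, 0
d²: 4, 4, 4, 0, 4, 0; Σd² = 16
ρ = 1 − 6·16/(6·35) = 1 − 96/210 = 0.543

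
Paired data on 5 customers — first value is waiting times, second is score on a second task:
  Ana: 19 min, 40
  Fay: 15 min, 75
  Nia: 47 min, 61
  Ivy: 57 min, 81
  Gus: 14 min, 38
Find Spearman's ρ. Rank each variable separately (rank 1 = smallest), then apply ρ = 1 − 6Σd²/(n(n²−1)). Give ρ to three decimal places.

0.700

Ranks of variable 1: 3, 2, 4, 5, 1
Ranks of variable 2: 2, 4, 3, 5, 1
d = r₁ − r₂: 1, -2, 1, 0, 0
d²: 1, 4, 1, 0, 0; Σd² = 6
ρ = 1 − 6·6/(5·24) = 1 − 36/120 = 0.700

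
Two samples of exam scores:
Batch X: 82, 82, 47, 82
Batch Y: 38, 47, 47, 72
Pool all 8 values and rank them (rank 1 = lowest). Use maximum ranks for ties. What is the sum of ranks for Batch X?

28

Sorted (ascending): 38, 47, 47, 47, 72, 82, 82, 82
The 3 values of 47 occupy positions 2–4 → each gets rank 4.
The 3 values of 82 occupy positions 6–8 → each gets rank 8.
Batch X values → pooled ranks: 82→8, 82→8, 47→4, 82→8
Rank sum = 8 + 8 + 4 + 8 = 28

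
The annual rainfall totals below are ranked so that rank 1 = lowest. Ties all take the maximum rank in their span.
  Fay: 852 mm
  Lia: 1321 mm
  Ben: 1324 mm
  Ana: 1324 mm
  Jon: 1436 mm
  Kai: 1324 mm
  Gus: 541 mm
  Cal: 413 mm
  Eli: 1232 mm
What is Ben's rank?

Sorted (ascending): 413, 541, 852, 1232, 1321, 1324, 1324, 1324, 1436
The 3 values of 1324 occupy positions 6–8 → each gets rank 8.
Ben has value 1324 mm → rank 8.

8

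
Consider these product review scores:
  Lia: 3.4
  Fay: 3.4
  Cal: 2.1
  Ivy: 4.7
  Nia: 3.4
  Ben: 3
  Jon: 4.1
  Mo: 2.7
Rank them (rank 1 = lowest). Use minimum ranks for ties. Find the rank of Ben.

Sorted (ascending): 2.1, 2.7, 3, 3.4, 3.4, 3.4, 4.1, 4.7
The 3 values of 3.4 occupy positions 4–6 → each gets rank 4.
Ben has value 3 → rank 3.

3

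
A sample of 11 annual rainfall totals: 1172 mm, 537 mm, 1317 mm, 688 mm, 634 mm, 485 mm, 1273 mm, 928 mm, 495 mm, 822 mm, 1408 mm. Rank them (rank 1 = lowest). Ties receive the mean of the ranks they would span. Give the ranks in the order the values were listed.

Sorted (ascending): 485, 495, 537, 634, 688, 822, 928, 1172, 1273, 1317, 1408
No ties — each value takes its position as its rank.

8, 3, 10, 5, 4, 1, 9, 7, 2, 6, 11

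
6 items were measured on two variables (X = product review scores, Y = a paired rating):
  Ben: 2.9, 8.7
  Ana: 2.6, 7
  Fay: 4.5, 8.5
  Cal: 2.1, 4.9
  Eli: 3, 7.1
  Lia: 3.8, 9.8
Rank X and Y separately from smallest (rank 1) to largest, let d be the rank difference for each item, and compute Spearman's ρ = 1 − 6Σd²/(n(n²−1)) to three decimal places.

0.714

Ranks of variable 1: 3, 2, 6, 1, 4, 5
Ranks of variable 2: 5, 2, 4, 1, 3, 6
d = r₁ − r₂: -2, 0, 2, 0, 1, -1
d²: 4, 0, 4, 0, 1, 1; Σd² = 10
ρ = 1 − 6·10/(6·35) = 1 − 60/210 = 0.714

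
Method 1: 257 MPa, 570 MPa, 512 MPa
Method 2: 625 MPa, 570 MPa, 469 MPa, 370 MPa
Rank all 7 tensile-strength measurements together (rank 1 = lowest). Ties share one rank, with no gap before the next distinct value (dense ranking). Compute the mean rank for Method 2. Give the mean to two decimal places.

4.00

Sorted (ascending): 257, 370, 469, 512, 570, 570, 625
The 2 values of 570 share dense rank 5.
Remaining distinct values take the next consecutive integers.
Method 2 values → pooled ranks: 625→6, 570→5, 469→3, 370→2
Mean rank = (6 + 5 + 3 + 2) / 4 = 4.00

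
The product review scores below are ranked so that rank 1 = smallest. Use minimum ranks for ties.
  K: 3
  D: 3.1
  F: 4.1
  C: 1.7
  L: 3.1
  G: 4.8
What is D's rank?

3

Sorted (ascending): 1.7, 3, 3.1, 3.1, 4.1, 4.8
The 2 values of 3.1 occupy positions 3–4 → each gets rank 3.
D has value 3.1 → rank 3.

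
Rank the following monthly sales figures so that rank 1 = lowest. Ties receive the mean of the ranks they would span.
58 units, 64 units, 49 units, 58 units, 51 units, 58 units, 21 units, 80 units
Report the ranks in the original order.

Sorted (ascending): 21, 49, 51, 58, 58, 58, 64, 80
The 3 values of 58 occupy positions 4–6 → average rank 5.

5, 7, 2, 5, 3, 5, 1, 8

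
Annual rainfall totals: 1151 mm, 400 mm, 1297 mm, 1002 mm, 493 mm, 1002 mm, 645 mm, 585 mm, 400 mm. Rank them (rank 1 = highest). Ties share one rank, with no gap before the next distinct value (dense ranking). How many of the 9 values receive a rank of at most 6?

Sorted (descending): 1297, 1151, 1002, 1002, 645, 585, 493, 400, 400
The 2 values of 1002 share dense rank 3.
The 2 values of 400 share dense rank 7.
Remaining distinct values take the next consecutive integers.
Ranks ≤ 6: {1, 2, 3, 3, 4, 5, 6} → 7 values.

7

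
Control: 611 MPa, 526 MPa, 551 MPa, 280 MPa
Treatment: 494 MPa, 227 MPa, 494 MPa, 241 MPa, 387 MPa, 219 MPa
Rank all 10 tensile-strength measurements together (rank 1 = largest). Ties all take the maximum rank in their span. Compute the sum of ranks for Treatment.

Sorted (descending): 611, 551, 526, 494, 494, 387, 280, 241, 227, 219
The 2 values of 494 occupy positions 4–5 → each gets rank 5.
Treatment values → pooled ranks: 494→5, 227→9, 494→5, 241→8, 387→6, 219→10
Rank sum = 5 + 9 + 5 + 8 + 6 + 10 = 43

43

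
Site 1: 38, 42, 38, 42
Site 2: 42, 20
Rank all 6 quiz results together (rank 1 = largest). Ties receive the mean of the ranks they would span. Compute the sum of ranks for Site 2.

8

Sorted (descending): 42, 42, 42, 38, 38, 20
The 3 values of 42 occupy positions 1–3 → average rank 2.
The 2 values of 38 occupy positions 4–5 → average rank (4+5)/2 = 4.5.
Site 2 values → pooled ranks: 42→2, 20→6
Rank sum = 2 + 6 = 8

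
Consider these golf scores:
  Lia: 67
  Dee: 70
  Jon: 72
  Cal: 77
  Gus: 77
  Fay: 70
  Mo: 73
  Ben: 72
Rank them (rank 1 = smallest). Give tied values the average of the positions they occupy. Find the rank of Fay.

Sorted (ascending): 67, 70, 70, 72, 72, 73, 77, 77
The 2 values of 70 occupy positions 2–3 → average rank (2+3)/2 = 2.5.
The 2 values of 72 occupy positions 4–5 → average rank (4+5)/2 = 4.5.
The 2 values of 77 occupy positions 7–8 → average rank (7+8)/2 = 7.5.
Fay has value 70 → rank 2.5.

2.5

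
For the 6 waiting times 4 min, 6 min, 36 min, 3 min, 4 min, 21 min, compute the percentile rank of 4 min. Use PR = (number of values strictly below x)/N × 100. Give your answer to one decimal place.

16.7

N = 6.
Strictly below 4: 1. Equal to 4: 2.
PR = 1/6 × 100 = 16.7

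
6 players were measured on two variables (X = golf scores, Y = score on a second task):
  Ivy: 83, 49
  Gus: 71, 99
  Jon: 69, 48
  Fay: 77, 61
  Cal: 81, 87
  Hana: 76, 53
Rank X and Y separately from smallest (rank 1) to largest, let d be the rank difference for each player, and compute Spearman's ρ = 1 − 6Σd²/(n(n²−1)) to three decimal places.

0.086

Ranks of variable 1: 6, 2, 1, 4, 5, 3
Ranks of variable 2: 2, 6, 1, 4, 5, 3
d = r₁ − r₂: 4, -4, 0, 0, 0, 0
d²: 16, 16, 0, 0, 0, 0; Σd² = 32
ρ = 1 − 6·32/(6·35) = 1 − 192/210 = 0.086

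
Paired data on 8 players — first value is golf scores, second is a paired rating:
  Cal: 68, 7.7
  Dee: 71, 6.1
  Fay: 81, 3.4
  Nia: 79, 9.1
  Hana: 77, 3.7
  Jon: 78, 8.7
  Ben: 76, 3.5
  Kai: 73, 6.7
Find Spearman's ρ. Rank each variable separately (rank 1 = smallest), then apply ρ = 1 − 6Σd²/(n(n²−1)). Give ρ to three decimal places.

-0.095

Ranks of variable 1: 1, 2, 8, 7, 5, 6, 4, 3
Ranks of variable 2: 6, 4, 1, 8, 3, 7, 2, 5
d = r₁ − r₂: -5, -2, 7, -1, 2, -1, 2, -2
d²: 25, 4, 49, 1, 4, 1, 4, 4; Σd² = 92
ρ = 1 − 6·92/(8·63) = 1 − 552/504 = -0.095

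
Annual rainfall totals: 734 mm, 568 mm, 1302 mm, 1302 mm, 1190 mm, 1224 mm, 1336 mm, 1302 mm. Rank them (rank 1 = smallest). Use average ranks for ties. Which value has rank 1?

Sorted (ascending): 568, 734, 1190, 1224, 1302, 1302, 1302, 1336
The 3 values of 1302 occupy positions 5–7 → average rank 6.
Rank 1 → value 568.

568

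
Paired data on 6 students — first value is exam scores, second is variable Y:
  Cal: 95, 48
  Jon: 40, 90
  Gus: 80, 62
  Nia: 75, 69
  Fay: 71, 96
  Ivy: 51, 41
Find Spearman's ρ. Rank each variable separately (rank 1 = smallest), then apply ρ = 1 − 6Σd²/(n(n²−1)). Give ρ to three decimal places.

Ranks of variable 1: 6, 1, 5, 4, 3, 2
Ranks of variable 2: 2, 5, 3, 4, 6, 1
d = r₁ − r₂: 4, -4, 2, 0, -3, 1
d²: 16, 16, 4, 0, 9, 1; Σd² = 46
ρ = 1 − 6·46/(6·35) = 1 − 276/210 = -0.314

-0.314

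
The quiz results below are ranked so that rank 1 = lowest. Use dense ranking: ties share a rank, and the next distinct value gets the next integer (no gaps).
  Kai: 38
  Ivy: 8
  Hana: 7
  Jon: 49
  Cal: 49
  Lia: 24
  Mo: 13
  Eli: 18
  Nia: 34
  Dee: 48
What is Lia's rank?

Sorted (ascending): 7, 8, 13, 18, 24, 34, 38, 48, 49, 49
The 2 values of 49 share dense rank 9.
Remaining distinct values take the next consecutive integers.
Lia has value 24 → rank 5.

5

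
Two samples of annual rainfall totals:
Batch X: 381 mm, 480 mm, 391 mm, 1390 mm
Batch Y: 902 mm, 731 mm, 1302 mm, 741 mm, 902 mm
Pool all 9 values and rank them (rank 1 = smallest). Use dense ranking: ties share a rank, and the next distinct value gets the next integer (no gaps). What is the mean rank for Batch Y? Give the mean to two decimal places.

Sorted (ascending): 381, 391, 480, 731, 741, 902, 902, 1302, 1390
The 2 values of 902 share dense rank 6.
Remaining distinct values take the next consecutive integers.
Batch Y values → pooled ranks: 902→6, 731→4, 1302→7, 741→5, 902→6
Mean rank = (6 + 4 + 7 + 5 + 6) / 5 = 5.60

5.60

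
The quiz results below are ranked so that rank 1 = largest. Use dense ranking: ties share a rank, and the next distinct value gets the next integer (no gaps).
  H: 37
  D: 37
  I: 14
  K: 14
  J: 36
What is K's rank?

Sorted (descending): 37, 37, 36, 14, 14
The 2 values of 37 share dense rank 1.
The 2 values of 14 share dense rank 3.
Remaining distinct values take the next consecutive integers.
K has value 14 → rank 3.

3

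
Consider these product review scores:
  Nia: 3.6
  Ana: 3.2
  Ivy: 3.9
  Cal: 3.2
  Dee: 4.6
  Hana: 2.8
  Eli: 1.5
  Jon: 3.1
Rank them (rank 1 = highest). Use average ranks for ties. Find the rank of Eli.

8

Sorted (descending): 4.6, 3.9, 3.6, 3.2, 3.2, 3.1, 2.8, 1.5
The 2 values of 3.2 occupy positions 4–5 → average rank (4+5)/2 = 4.5.
Eli has value 1.5 → rank 8.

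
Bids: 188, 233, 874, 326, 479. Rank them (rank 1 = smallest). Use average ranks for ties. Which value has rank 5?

Sorted (ascending): 188, 233, 326, 479, 874
No ties — each value takes its position as its rank.
Rank 5 → value 874.

874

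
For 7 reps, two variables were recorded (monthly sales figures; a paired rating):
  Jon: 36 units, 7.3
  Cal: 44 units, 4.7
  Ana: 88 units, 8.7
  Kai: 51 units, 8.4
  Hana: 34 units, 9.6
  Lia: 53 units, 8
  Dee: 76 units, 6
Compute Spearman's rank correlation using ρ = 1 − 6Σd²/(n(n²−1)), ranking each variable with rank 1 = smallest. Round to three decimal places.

-0.071

Ranks of variable 1: 2, 3, 7, 4, 1, 5, 6
Ranks of variable 2: 3, 1, 6, 5, 7, 4, 2
d = r₁ − r₂: -1, 2, 1, -1, -6, 1, 4
d²: 1, 4, 1, 1, 36, 1, 16; Σd² = 60
ρ = 1 − 6·60/(7·48) = 1 − 360/336 = -0.071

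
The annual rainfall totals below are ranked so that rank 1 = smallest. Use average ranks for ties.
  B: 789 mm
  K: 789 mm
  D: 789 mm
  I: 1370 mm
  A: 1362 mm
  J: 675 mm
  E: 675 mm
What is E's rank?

Sorted (ascending): 675, 675, 789, 789, 789, 1362, 1370
The 2 values of 675 occupy positions 1–2 → average rank (1+2)/2 = 1.5.
The 3 values of 789 occupy positions 3–5 → average rank 4.
E has value 675 mm → rank 1.5.

1.5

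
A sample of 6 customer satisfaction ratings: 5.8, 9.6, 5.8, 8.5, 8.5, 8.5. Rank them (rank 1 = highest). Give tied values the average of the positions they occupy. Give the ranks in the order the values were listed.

5.5, 1, 5.5, 3, 3, 3

Sorted (descending): 9.6, 8.5, 8.5, 8.5, 5.8, 5.8
The 3 values of 8.5 occupy positions 2–4 → average rank 3.
The 2 values of 5.8 occupy positions 5–6 → average rank (5+6)/2 = 5.5.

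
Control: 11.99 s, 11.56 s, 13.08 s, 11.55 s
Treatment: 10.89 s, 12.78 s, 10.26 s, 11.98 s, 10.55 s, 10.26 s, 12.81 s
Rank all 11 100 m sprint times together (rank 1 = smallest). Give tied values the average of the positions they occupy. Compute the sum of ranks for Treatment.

Sorted (ascending): 10.26, 10.26, 10.55, 10.89, 11.55, 11.56, 11.98, 11.99, 12.78, 12.81, 13.08
The 2 values of 10.26 occupy positions 1–2 → average rank (1+2)/2 = 1.5.
Treatment values → pooled ranks: 10.89→4, 12.78→9, 10.26→1.5, 11.98→7, 10.55→3, 10.26→1.5, 12.81→10
Rank sum = 4 + 9 + 1.5 + 7 + 3 + 1.5 + 10 = 36

36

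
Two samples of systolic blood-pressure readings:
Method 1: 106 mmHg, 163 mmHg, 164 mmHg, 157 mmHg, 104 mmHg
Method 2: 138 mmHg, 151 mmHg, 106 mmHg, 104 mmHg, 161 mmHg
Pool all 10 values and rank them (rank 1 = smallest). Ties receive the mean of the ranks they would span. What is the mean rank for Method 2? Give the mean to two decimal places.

Sorted (ascending): 104, 104, 106, 106, 138, 151, 157, 161, 163, 164
The 2 values of 104 occupy positions 1–2 → average rank (1+2)/2 = 1.5.
The 2 values of 106 occupy positions 3–4 → average rank (3+4)/2 = 3.5.
Method 2 values → pooled ranks: 138→5, 151→6, 106→3.5, 104→1.5, 161→8
Mean rank = (5 + 6 + 3.5 + 1.5 + 8) / 5 = 4.80

4.80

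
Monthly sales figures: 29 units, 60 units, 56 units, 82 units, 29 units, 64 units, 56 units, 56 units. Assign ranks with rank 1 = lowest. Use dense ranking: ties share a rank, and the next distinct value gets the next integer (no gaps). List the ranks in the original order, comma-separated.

Sorted (ascending): 29, 29, 56, 56, 56, 60, 64, 82
The 2 values of 29 share dense rank 1.
The 3 values of 56 share dense rank 2.
Remaining distinct values take the next consecutive integers.

1, 3, 2, 5, 1, 4, 2, 2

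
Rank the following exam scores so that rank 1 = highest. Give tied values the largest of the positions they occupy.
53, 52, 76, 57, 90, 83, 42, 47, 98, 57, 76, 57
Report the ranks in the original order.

9, 10, 5, 8, 2, 3, 12, 11, 1, 8, 5, 8

Sorted (descending): 98, 90, 83, 76, 76, 57, 57, 57, 53, 52, 47, 42
The 2 values of 76 occupy positions 4–5 → each gets rank 5.
The 3 values of 57 occupy positions 6–8 → each gets rank 8.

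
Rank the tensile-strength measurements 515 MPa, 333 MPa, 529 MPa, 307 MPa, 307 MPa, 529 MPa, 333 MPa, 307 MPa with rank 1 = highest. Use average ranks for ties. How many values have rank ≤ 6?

Sorted (descending): 529, 529, 515, 333, 333, 307, 307, 307
The 2 values of 529 occupy positions 1–2 → average rank (1+2)/2 = 1.5.
The 2 values of 333 occupy positions 4–5 → average rank (4+5)/2 = 4.5.
The 3 values of 307 occupy positions 6–8 → average rank 7.
Ranks ≤ 6: {1.5, 1.5, 3, 4.5, 4.5} → 5 values.

5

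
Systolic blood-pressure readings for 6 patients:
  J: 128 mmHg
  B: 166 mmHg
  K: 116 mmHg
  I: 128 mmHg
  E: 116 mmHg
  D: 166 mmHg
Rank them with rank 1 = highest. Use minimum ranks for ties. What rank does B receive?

Sorted (descending): 166, 166, 128, 128, 116, 116
The 2 values of 166 occupy positions 1–2 → each gets rank 1.
The 2 values of 128 occupy positions 3–4 → each gets rank 3.
The 2 values of 116 occupy positions 5–6 → each gets rank 5.
B has value 166 mmHg → rank 1.

1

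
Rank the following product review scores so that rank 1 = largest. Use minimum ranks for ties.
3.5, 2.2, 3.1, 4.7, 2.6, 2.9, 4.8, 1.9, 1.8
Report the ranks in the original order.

3, 7, 4, 2, 6, 5, 1, 8, 9

Sorted (descending): 4.8, 4.7, 3.5, 3.1, 2.9, 2.6, 2.2, 1.9, 1.8
No ties — each value takes its position as its rank.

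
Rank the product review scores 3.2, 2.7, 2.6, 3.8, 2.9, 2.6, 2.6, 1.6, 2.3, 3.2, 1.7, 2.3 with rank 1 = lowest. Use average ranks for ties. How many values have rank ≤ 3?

Sorted (ascending): 1.6, 1.7, 2.3, 2.3, 2.6, 2.6, 2.6, 2.7, 2.9, 3.2, 3.2, 3.8
The 2 values of 2.3 occupy positions 3–4 → average rank (3+4)/2 = 3.5.
The 3 values of 2.6 occupy positions 5–7 → average rank 6.
The 2 values of 3.2 occupy positions 10–11 → average rank (10+11)/2 = 10.5.
Ranks ≤ 3: {1, 2} → 2 values.

2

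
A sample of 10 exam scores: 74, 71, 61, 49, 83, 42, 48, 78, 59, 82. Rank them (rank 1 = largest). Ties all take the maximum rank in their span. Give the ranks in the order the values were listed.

Sorted (descending): 83, 82, 78, 74, 71, 61, 59, 49, 48, 42
No ties — each value takes its position as its rank.

4, 5, 6, 8, 1, 10, 9, 3, 7, 2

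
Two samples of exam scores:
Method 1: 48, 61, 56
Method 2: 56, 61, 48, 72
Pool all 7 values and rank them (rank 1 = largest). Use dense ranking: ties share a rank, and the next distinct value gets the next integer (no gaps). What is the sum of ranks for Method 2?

Sorted (descending): 72, 61, 61, 56, 56, 48, 48
The 2 values of 61 share dense rank 2.
The 2 values of 56 share dense rank 3.
The 2 values of 48 share dense rank 4.
Remaining distinct values take the next consecutive integers.
Method 2 values → pooled ranks: 56→3, 61→2, 48→4, 72→1
Rank sum = 3 + 2 + 4 + 1 = 10

10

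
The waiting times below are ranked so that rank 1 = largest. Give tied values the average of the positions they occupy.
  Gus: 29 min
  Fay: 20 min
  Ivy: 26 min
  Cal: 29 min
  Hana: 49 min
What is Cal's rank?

Sorted (descending): 49, 29, 29, 26, 20
The 2 values of 29 occupy positions 2–3 → average rank (2+3)/2 = 2.5.
Cal has value 29 min → rank 2.5.

2.5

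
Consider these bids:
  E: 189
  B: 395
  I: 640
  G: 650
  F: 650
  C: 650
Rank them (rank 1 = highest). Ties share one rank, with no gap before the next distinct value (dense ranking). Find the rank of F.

Sorted (descending): 650, 650, 650, 640, 395, 189
The 3 values of 650 share dense rank 1.
Remaining distinct values take the next consecutive integers.
F has value 650 → rank 1.

1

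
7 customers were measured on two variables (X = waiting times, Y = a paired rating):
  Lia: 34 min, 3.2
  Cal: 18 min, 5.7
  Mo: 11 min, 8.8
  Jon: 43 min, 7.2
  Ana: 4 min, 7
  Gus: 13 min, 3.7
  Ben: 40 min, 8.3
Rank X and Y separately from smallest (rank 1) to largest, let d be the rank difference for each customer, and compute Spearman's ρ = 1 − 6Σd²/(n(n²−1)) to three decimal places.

0.000

Ranks of variable 1: 5, 4, 2, 7, 1, 3, 6
Ranks of variable 2: 1, 3, 7, 5, 4, 2, 6
d = r₁ − r₂: 4, 1, -5, 2, -3, 1, 0
d²: 16, 1, 25, 4, 9, 1, 0; Σd² = 56
ρ = 1 − 6·56/(7·48) = 1 − 336/336 = 0.000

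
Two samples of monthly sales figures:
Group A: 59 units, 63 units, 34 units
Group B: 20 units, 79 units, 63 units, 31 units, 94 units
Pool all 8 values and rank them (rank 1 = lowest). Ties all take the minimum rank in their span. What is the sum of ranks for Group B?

23

Sorted (ascending): 20, 31, 34, 59, 63, 63, 79, 94
The 2 values of 63 occupy positions 5–6 → each gets rank 5.
Group B values → pooled ranks: 20→1, 79→7, 63→5, 31→2, 94→8
Rank sum = 1 + 7 + 5 + 2 + 8 = 23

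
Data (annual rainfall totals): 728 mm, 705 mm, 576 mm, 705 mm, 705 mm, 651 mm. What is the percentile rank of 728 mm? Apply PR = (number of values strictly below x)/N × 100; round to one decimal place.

83.3

N = 6.
Strictly below 728: 5. Equal to 728: 1.
PR = 5/6 × 100 = 83.3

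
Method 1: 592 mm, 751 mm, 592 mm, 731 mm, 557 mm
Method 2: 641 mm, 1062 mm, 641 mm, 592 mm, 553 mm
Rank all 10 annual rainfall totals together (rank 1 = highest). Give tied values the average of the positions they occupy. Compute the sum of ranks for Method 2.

27

Sorted (descending): 1062, 751, 731, 641, 641, 592, 592, 592, 557, 553
The 2 values of 641 occupy positions 4–5 → average rank (4+5)/2 = 4.5.
The 3 values of 592 occupy positions 6–8 → average rank 7.
Method 2 values → pooled ranks: 641→4.5, 1062→1, 641→4.5, 592→7, 553→10
Rank sum = 4.5 + 1 + 4.5 + 7 + 10 = 27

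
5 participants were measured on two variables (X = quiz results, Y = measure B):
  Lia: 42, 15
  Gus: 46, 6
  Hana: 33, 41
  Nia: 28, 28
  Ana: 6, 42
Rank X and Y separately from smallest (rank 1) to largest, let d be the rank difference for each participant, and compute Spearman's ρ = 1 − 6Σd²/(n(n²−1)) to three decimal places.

Ranks of variable 1: 4, 5, 3, 2, 1
Ranks of variable 2: 2, 1, 4, 3, 5
d = r₁ − r₂: 2, 4, -1, -1, -4
d²: 4, 16, 1, 1, 16; Σd² = 38
ρ = 1 − 6·38/(5·24) = 1 − 228/120 = -0.900

-0.900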